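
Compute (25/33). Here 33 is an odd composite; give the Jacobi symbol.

Reciprocity: 25 ≡ 1 and 33 ≡ 1 (mod 4), so (25/33) = +(33/25).
Reduce top mod 25: now compute (8/25).
Pull out 2^3: since 25 ≡ 1 (mod 8), (2/25) = +1, so (2/25)^3 = +1.
Reached (1/25) = 1. Collecting the sign flips along the way, the symbol is +1.

1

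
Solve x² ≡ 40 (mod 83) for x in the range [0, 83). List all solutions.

Since 83 ≡ 3 (mod 4), a square root of 40 is 40^((83+1)/4) = 40^21 mod 83.
Repeated squaring: 40^2≡23, 40^4≡31, 40^8≡48, 40^16≡63 (mod 83).
40^21 = 40^(16+4+1) ≡ 17 (mod 83).
Check: 17² = 289 ≡ 40 (mod 83). The two roots are 17 and 66.

17, 66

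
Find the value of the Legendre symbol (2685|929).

First reduce: 2685 ≡ 827 (mod 929).
Reciprocity: 827 ≡ 3 and 929 ≡ 1 (mod 4), so (827/929) = +(929/827).
Reduce top mod 827: now compute (102/827).
Pull out 2: since 827 ≡ 3 (mod 8), (2/827) = -1.
Reciprocity: 51 ≡ 3 and 827 ≡ 3 (mod 4), so (51/827) = −(827/51).
Reduce top mod 51: now compute (11/51).
Reciprocity: 11 ≡ 3 and 51 ≡ 3 (mod 4), so (11/51) = −(51/11).
Reduce top mod 11: now compute (7/11).
Reciprocity: 7 ≡ 3 and 11 ≡ 3 (mod 4), so (7/11) = −(11/7).
Reduce top mod 7: now compute (4/7).
Pull out 2^2: since 7 ≡ 7 (mod 8), (2/7) = +1, so (2/7)^2 = +1.
Reached (1/7) = 1. Collecting the sign flips along the way, the symbol is +1.

1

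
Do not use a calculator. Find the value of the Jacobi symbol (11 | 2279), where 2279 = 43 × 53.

Reciprocity: 11 ≡ 3 and 2279 ≡ 3 (mod 4), so (11/2279) = −(2279/11).
Reduce top mod 11: now compute (2/11).
Pull out 2: since 11 ≡ 3 (mod 8), (2/11) = -1.
Reached (1/11) = 1. Collecting the sign flips along the way, the symbol is +1.

1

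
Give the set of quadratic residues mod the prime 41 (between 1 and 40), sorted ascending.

1, 2, 4, 5, 8, 9, 10, 16, 18, 20, 21, 23, 25, 31, 32, 33, 36, 37, 39, 40

Square k = 1,…,20 (k and 41−k give the same square):
1²=1, 2²=4, 3²=9, 4²=16, 5²=25, 6²=36, 7²≡8, 8²≡23, 9²≡40, 10²≡18, 11²≡39, 12²≡21, 13²≡5, 14²≡32, 15²≡20, 16²≡10, 17²≡2, 18²≡37, 19²≡33, 20²≡31 (mod 41).
So the quadratic residues mod 41 are {1, 2, 4, 5, 8, 9, 10, 16, 18, 20, 21, 23, 25, 31, 32, 33, 36, 37, 39, 40}.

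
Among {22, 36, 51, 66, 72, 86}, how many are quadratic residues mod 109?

3

(22/109) = +1 → QR.
(36/109) = +1 → QR.
(51/109) = -1 → non-residue.
(66/109) = +1 → QR.
(72/109) = -1 → non-residue.
(86/109) = -1 → non-residue.
Total quadratic residues among the 6: 3.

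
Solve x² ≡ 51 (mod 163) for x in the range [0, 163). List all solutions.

Since 163 ≡ 3 (mod 4), a square root of 51 is 51^((163+1)/4) = 51^41 mod 163.
Repeated squaring: 51^2≡156, 51^4≡49, 51^8≡119, 51^16≡143, 51^32≡74 (mod 163).
51^41 = 51^(32+8+1) ≡ 41 (mod 163).
Check: 41² = 1681 ≡ 51 (mod 163). The two roots are 41 and 122.

41, 122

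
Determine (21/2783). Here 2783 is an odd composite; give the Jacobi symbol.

Reciprocity: 21 ≡ 1 and 2783 ≡ 3 (mod 4), so (21/2783) = +(2783/21).
Reduce top mod 21: now compute (11/21).
Reciprocity: 11 ≡ 3 and 21 ≡ 1 (mod 4), so (11/21) = +(21/11).
Reduce top mod 11: now compute (10/11).
Pull out 2: since 11 ≡ 3 (mod 8), (2/11) = -1.
Reciprocity: 5 ≡ 1 and 11 ≡ 3 (mod 4), so (5/11) = +(11/5).
Reduce top mod 5: now compute (1/5).
Reached (1/5) = 1. Collecting the sign flips along the way, the symbol is -1.

-1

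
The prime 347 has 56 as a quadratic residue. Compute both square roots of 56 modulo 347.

38, 309

Since 347 ≡ 3 (mod 4), a square root of 56 is 56^((347+1)/4) = 56^87 mod 347.
Repeated squaring: 56^2≡13, 56^4≡169, 56^8≡107, 56^16≡345, 56^32≡4, 56^64≡16 (mod 347).
56^87 = 56^(64+16+4+2+1) ≡ 38 (mod 347).
Check: 38² = 1444 ≡ 56 (mod 347). The two roots are 38 and 309.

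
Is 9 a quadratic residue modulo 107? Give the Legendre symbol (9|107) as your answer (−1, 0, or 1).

1

Euler's criterion: (9/107) ≡ 9^53 (mod 107).
9^2 ≡ 81 (mod 107)
9^4 ≡ 34 (mod 107)
9^8 ≡ 86 (mod 107)
9^16 ≡ 13 (mod 107)
9^32 ≡ 62 (mod 107)
9^53 = 9^(32+16+4+1) ≡ 1 (mod 107).
Result is 1, so (9/107) = 1.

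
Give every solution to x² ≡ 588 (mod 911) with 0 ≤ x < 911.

103, 808

Since 911 ≡ 3 (mod 4), a square root of 588 is 588^((911+1)/4) = 588^228 mod 911.
Repeated squaring: 588^2≡475, 588^4≡608, 588^8≡709, 588^16≡720, 588^32≡41, 588^64≡770, 588^128≡750 (mod 911).
588^228 = 588^(128+64+32+4) ≡ 103 (mod 911).
Check: 103² = 10609 ≡ 588 (mod 911). The two roots are 103 and 808.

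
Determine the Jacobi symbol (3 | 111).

0

Reciprocity: 3 ≡ 3 and 111 ≡ 3 (mod 4), so (3/111) = −(111/3).
Reduce top mod 3: now compute (0/3).
Top reduces to 0: gcd > 1, so the symbol is 0.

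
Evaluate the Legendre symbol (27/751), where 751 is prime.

-1

Reciprocity: 27 ≡ 3 and 751 ≡ 3 (mod 4), so (27/751) = −(751/27).
Reduce top mod 27: now compute (22/27).
Pull out 2: since 27 ≡ 3 (mod 8), (2/27) = -1.
Reciprocity: 11 ≡ 3 and 27 ≡ 3 (mod 4), so (11/27) = −(27/11).
Reduce top mod 11: now compute (5/11).
Reciprocity: 5 ≡ 1 and 11 ≡ 3 (mod 4), so (5/11) = +(11/5).
Reduce top mod 5: now compute (1/5).
Reached (1/5) = 1. Collecting the sign flips along the way, the symbol is -1.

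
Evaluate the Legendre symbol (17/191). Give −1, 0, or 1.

1

Euler's criterion: (17/191) ≡ 17^95 (mod 191).
17^2 ≡ 98 (mod 191)
17^4 ≡ 54 (mod 191)
17^8 ≡ 51 (mod 191)
17^16 ≡ 118 (mod 191)
17^32 ≡ 172 (mod 191)
17^64 ≡ 170 (mod 191)
17^95 = 17^(64+16+8+4+2+1) ≡ 1 (mod 191).
Result is 1, so (17/191) = 1.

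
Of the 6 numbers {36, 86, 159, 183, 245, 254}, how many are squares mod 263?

3

(36/263) = +1 → QR.
(86/263) = +1 → QR.
(159/263) = -1 → non-residue.
(183/263) = +1 → QR.
(245/263) = -1 → non-residue.
(254/263) = -1 → non-residue.
Total quadratic residues among the 6: 3.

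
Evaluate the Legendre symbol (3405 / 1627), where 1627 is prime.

1

First reduce: 3405 ≡ 151 (mod 1627).
Reciprocity: 151 ≡ 3 and 1627 ≡ 3 (mod 4), so (151/1627) = −(1627/151).
Reduce top mod 151: now compute (117/151).
Reciprocity: 117 ≡ 1 and 151 ≡ 3 (mod 4), so (117/151) = +(151/117).
Reduce top mod 117: now compute (34/117).
Pull out 2: since 117 ≡ 5 (mod 8), (2/117) = -1.
Reciprocity: 17 ≡ 1 and 117 ≡ 1 (mod 4), so (17/117) = +(117/17).
Reduce top mod 17: now compute (15/17).
Reciprocity: 15 ≡ 3 and 17 ≡ 1 (mod 4), so (15/17) = +(17/15).
Reduce top mod 15: now compute (2/15).
Pull out 2: since 15 ≡ 7 (mod 8), (2/15) = +1.
Reached (1/15) = 1. Collecting the sign flips along the way, the symbol is +1.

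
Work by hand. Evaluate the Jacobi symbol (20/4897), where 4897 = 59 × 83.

-1

Pull out 2^2: since 4897 ≡ 1 (mod 8), (2/4897) = +1, so (2/4897)^2 = +1.
Reciprocity: 5 ≡ 1 and 4897 ≡ 1 (mod 4), so (5/4897) = +(4897/5).
Reduce top mod 5: now compute (2/5).
Pull out 2: since 5 ≡ 5 (mod 8), (2/5) = -1.
Reached (1/5) = 1. Collecting the sign flips along the way, the symbol is -1.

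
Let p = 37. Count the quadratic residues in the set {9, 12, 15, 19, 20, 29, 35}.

2

(9/37) = +1 → QR.
(12/37) = +1 → QR.
(15/37) = -1 → non-residue.
(19/37) = -1 → non-residue.
(20/37) = -1 → non-residue.
(29/37) = -1 → non-residue.
(35/37) = -1 → non-residue.
Total quadratic residues among the 7: 2.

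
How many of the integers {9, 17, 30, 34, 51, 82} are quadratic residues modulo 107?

3

(9/107) = +1 → QR.
(17/107) = -1 → non-residue.
(30/107) = +1 → QR.
(34/107) = +1 → QR.
(51/107) = -1 → non-residue.
(82/107) = -1 → non-residue.
Total quadratic residues among the 6: 3.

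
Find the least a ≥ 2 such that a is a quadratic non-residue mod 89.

(2/89) = +1, so 2 is a residue.
(3/89) = −1, so 3 is the smallest positive non-residue mod 89.

3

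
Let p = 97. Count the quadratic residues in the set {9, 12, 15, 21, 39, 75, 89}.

(9/97) = +1 → QR.
(12/97) = +1 → QR.
(15/97) = -1 → non-residue.
(21/97) = -1 → non-residue.
(39/97) = -1 → non-residue.
(75/97) = +1 → QR.
(89/97) = +1 → QR.
Total quadratic residues among the 7: 4.

4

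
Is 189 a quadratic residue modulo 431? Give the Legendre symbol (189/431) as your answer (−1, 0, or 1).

-1

Reciprocity: 189 ≡ 1 and 431 ≡ 3 (mod 4), so (189/431) = +(431/189).
Reduce top mod 189: now compute (53/189).
Reciprocity: 53 ≡ 1 and 189 ≡ 1 (mod 4), so (53/189) = +(189/53).
Reduce top mod 53: now compute (30/53).
Pull out 2: since 53 ≡ 5 (mod 8), (2/53) = -1.
Reciprocity: 15 ≡ 3 and 53 ≡ 1 (mod 4), so (15/53) = +(53/15).
Reduce top mod 15: now compute (8/15).
Pull out 2^3: since 15 ≡ 7 (mod 8), (2/15) = +1, so (2/15)^3 = +1.
Reached (1/15) = 1. Collecting the sign flips along the way, the symbol is -1.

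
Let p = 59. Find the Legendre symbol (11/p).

-1

Reciprocity: 11 ≡ 3 and 59 ≡ 3 (mod 4), so (11/59) = −(59/11).
Reduce top mod 11: now compute (4/11).
Pull out 2^2: since 11 ≡ 3 (mod 8), (2/11) = -1, so (2/11)^2 = +1.
Reached (1/11) = 1. Collecting the sign flips along the way, the symbol is -1.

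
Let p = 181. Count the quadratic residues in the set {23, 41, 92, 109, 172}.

(23/181) = -1 → non-residue.
(41/181) = -1 → non-residue.
(92/181) = -1 → non-residue.
(109/181) = -1 → non-residue.
(172/181) = +1 → QR.
Total quadratic residues among the 5: 1.

1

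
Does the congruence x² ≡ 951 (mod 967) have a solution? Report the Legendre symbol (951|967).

-1

Reciprocity: 951 ≡ 3 and 967 ≡ 3 (mod 4), so (951/967) = −(967/951).
Reduce top mod 951: now compute (16/951).
Pull out 2^4: since 951 ≡ 7 (mod 8), (2/951) = +1, so (2/951)^4 = +1.
Reached (1/951) = 1. Collecting the sign flips along the way, the symbol is -1.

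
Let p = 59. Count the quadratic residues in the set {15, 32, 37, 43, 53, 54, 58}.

2

(15/59) = +1 → QR.
(32/59) = -1 → non-residue.
(37/59) = -1 → non-residue.
(43/59) = -1 → non-residue.
(53/59) = +1 → QR.
(54/59) = -1 → non-residue.
(58/59) = -1 → non-residue.
Total quadratic residues among the 7: 2.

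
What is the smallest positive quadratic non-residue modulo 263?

(2/263) = +1, so 2 is a residue.
(3/263) = +1, so 3 is a residue.
(4/263) = +1, so 4 is a residue.
(5/263) = −1, so 5 is the smallest positive non-residue mod 263.

5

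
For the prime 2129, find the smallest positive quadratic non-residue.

3

(2/2129) = +1, so 2 is a residue.
(3/2129) = −1, so 3 is the smallest positive non-residue mod 2129.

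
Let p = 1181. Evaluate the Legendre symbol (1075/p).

-1

Reciprocity: 1075 ≡ 3 and 1181 ≡ 1 (mod 4), so (1075/1181) = +(1181/1075).
Reduce top mod 1075: now compute (106/1075).
Pull out 2: since 1075 ≡ 3 (mod 8), (2/1075) = -1.
Reciprocity: 53 ≡ 1 and 1075 ≡ 3 (mod 4), so (53/1075) = +(1075/53).
Reduce top mod 53: now compute (15/53).
Reciprocity: 15 ≡ 3 and 53 ≡ 1 (mod 4), so (15/53) = +(53/15).
Reduce top mod 15: now compute (8/15).
Pull out 2^3: since 15 ≡ 7 (mod 8), (2/15) = +1, so (2/15)^3 = +1.
Reached (1/15) = 1. Collecting the sign flips along the way, the symbol is -1.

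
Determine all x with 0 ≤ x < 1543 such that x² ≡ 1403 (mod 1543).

Since 1543 ≡ 3 (mod 4), a square root of 1403 is 1403^((1543+1)/4) = 1403^386 mod 1543.
Repeated squaring: 1403^2≡1084, 1403^4≡833, 1403^8≡1082, 1403^16≡1130, 1403^32≡839, 1403^64≡313, 1403^128≡760, 1403^256≡518 (mod 1543).
1403^386 = 1403^(256+128+2) ≡ 67 (mod 1543).
Check: 67² = 4489 ≡ 1403 (mod 1543). The two roots are 67 and 1476.

67, 1476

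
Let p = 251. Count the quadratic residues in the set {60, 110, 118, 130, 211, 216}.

4

(60/251) = +1 → QR.
(110/251) = +1 → QR.
(118/251) = +1 → QR.
(130/251) = -1 → non-residue.
(211/251) = +1 → QR.
(216/251) = -1 → non-residue.
Total quadratic residues among the 6: 4.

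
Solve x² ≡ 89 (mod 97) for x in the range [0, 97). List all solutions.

34, 63

97 ≡ 1 (mod 4), so we find a root by search.
Trying successive values, 34² = 1156 ≡ 89 (mod 97). The other root is 97 − 34 = 63.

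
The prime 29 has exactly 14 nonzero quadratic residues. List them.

Square k = 1,…,14 (k and 29−k give the same square):
1²=1, 2²=4, 3²=9, 4²=16, 5²=25, 6²≡7, 7²≡20, 8²≡6, 9²≡23, 10²≡13, 11²≡5, 12²≡28, 13²≡24, 14²≡22 (mod 29).
So the quadratic residues mod 29 are {1, 4, 5, 6, 7, 9, 13, 16, 20, 22, 23, 24, 25, 28}.

1,4,5,6,7,9,13,16,20,22,23,24,25,28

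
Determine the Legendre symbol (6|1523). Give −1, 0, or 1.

-1

Pull out 2: since 1523 ≡ 3 (mod 8), (2/1523) = -1.
Reciprocity: 3 ≡ 3 and 1523 ≡ 3 (mod 4), so (3/1523) = −(1523/3).
Reduce top mod 3: now compute (2/3).
Pull out 2: since 3 ≡ 3 (mod 8), (2/3) = -1.
Reached (1/3) = 1. Collecting the sign flips along the way, the symbol is -1.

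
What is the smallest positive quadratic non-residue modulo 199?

(2/199) = +1, so 2 is a residue.
(3/199) = −1, so 3 is the smallest positive non-residue mod 199.

3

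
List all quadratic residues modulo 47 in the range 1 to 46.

1 2 3 4 6 7 8 9 12 14 16 17 18 21 24 25 27 28 32 34 36 37 42

Square k = 1,…,23 (k and 47−k give the same square):
1²=1, 2²=4, 3²=9, 4²=16, 5²=25, 6²=36, 7²≡2, 8²≡17, 9²≡34, 10²≡6, 11²≡27, 12²≡3, 13²≡28, 14²≡8, 15²≡37, 16²≡21, 17²≡7, 18²≡42, 19²≡32, 20²≡24, 21²≡18, 22²≡14, 23²≡12 (mod 47).
So the quadratic residues mod 47 are {1, 2, 3, 4, 6, 7, 8, 9, 12, 14, 16, 17, 18, 21, 24, 25, 27, 28, 32, 34, 36, 37, 42}.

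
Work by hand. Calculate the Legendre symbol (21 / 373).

1

Euler's criterion: (21/373) ≡ 21^186 (mod 373).
21^2 ≡ 68 (mod 373)
21^4 ≡ 148 (mod 373)
21^8 ≡ 270 (mod 373)
21^16 ≡ 165 (mod 373)
21^32 ≡ 369 (mod 373)
21^64 ≡ 16 (mod 373)
21^128 ≡ 256 (mod 373)
21^186 = 21^(128+32+16+8+2) ≡ 1 (mod 373).
Result is 1, so (21/373) = 1.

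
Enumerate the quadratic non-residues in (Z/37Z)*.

Square k = 1,…,18 (k and 37−k give the same square):
1²=1, 2²=4, 3²=9, 4²=16, 5²=25, 6²=36, 7²≡12, 8²≡27, 9²≡7, 10²≡26, 11²≡10, 12²≡33, 13²≡21, 14²≡11, 15²≡3, 16²≡34, 17²≡30, 18²≡28 (mod 37).
The residues are {1, 3, 4, 7, 9, 10, 11, 12, 16, 21, 25, 26, 27, 28, 30, 33, 34, 36}; the non-residues are the remaining 18 nonzero classes.

2 5 6 8 13 14 15 17 18 19 20 22 23 24 29 31 32 35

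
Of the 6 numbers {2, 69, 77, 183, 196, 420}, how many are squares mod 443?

(2/443) = -1 → non-residue.
(69/443) = -1 → non-residue.
(77/443) = +1 → QR.
(183/443) = +1 → QR.
(196/443) = +1 → QR.
(420/443) = +1 → QR.
Total quadratic residues among the 6: 4.

4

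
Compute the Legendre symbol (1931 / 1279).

1

First reduce: 1931 ≡ 652 (mod 1279).
Pull out 2^2: since 1279 ≡ 7 (mod 8), (2/1279) = +1, so (2/1279)^2 = +1.
Reciprocity: 163 ≡ 3 and 1279 ≡ 3 (mod 4), so (163/1279) = −(1279/163).
Reduce top mod 163: now compute (138/163).
Pull out 2: since 163 ≡ 3 (mod 8), (2/163) = -1.
Reciprocity: 69 ≡ 1 and 163 ≡ 3 (mod 4), so (69/163) = +(163/69).
Reduce top mod 69: now compute (25/69).
Reciprocity: 25 ≡ 1 and 69 ≡ 1 (mod 4), so (25/69) = +(69/25).
Reduce top mod 25: now compute (19/25).
Reciprocity: 19 ≡ 3 and 25 ≡ 1 (mod 4), so (19/25) = +(25/19).
Reduce top mod 19: now compute (6/19).
Pull out 2: since 19 ≡ 3 (mod 8), (2/19) = -1.
Reciprocity: 3 ≡ 3 and 19 ≡ 3 (mod 4), so (3/19) = −(19/3).
Reduce top mod 3: now compute (1/3).
Reached (1/3) = 1. Collecting the sign flips along the way, the symbol is +1.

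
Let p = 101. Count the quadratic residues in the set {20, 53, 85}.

(20/101) = +1 → QR.
(53/101) = -1 → non-residue.
(85/101) = +1 → QR.
Total quadratic residues among the 3: 2.

2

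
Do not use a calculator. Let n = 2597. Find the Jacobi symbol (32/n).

Pull out 2^5: since 2597 ≡ 5 (mod 8), (2/2597) = -1, so (2/2597)^5 = -1.
Reached (1/2597) = 1. Collecting the sign flips along the way, the symbol is -1.

-1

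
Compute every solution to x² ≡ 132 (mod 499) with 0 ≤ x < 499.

Since 499 ≡ 3 (mod 4), a square root of 132 is 132^((499+1)/4) = 132^125 mod 499.
Repeated squaring: 132^2≡458, 132^4≡184, 132^8≡423, 132^16≡287, 132^32≡34, 132^64≡158 (mod 499).
132^125 = 132^(64+32+16+8+4+1) ≡ 227 (mod 499).
Check: 227² = 51529 ≡ 132 (mod 499). The two roots are 227 and 272.

227, 272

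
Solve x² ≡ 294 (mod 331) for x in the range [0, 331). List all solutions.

25, 306

Since 331 ≡ 3 (mod 4), a square root of 294 is 294^((331+1)/4) = 294^83 mod 331.
Repeated squaring: 294^2≡45, 294^4≡39, 294^8≡197, 294^16≡82, 294^32≡104, 294^64≡224 (mod 331).
294^83 = 294^(64+16+2+1) ≡ 25 (mod 331).
Check: 25² = 625 ≡ 294 (mod 331). The two roots are 25 and 306.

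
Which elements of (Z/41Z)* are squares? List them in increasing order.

1, 2, 4, 5, 8, 9, 10, 16, 18, 20, 21, 23, 25, 31, 32, 33, 36, 37, 39, 40

Square k = 1,…,20 (k and 41−k give the same square):
1²=1, 2²=4, 3²=9, 4²=16, 5²=25, 6²=36, 7²≡8, 8²≡23, 9²≡40, 10²≡18, 11²≡39, 12²≡21, 13²≡5, 14²≡32, 15²≡20, 16²≡10, 17²≡2, 18²≡37, 19²≡33, 20²≡31 (mod 41).
So the quadratic residues mod 41 are {1, 2, 4, 5, 8, 9, 10, 16, 18, 20, 21, 23, 25, 31, 32, 33, 36, 37, 39, 40}.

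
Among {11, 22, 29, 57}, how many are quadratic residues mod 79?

2

(11/79) = +1 → QR.
(22/79) = +1 → QR.
(29/79) = -1 → non-residue.
(57/79) = -1 → non-residue.
Total quadratic residues among the 4: 2.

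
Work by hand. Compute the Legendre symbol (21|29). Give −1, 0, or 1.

Euler's criterion: (21/29) ≡ 21^14 (mod 29).
21^2 ≡ 6 (mod 29)
21^4 ≡ 7 (mod 29)
21^8 ≡ 20 (mod 29)
21^14 = 21^(8+4+2) ≡ 28 (mod 29).
Result is 28 ≡ −1, so (21/29) = −1.

-1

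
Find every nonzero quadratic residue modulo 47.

Square k = 1,…,23 (k and 47−k give the same square):
1²=1, 2²=4, 3²=9, 4²=16, 5²=25, 6²=36, 7²≡2, 8²≡17, 9²≡34, 10²≡6, 11²≡27, 12²≡3, 13²≡28, 14²≡8, 15²≡37, 16²≡21, 17²≡7, 18²≡42, 19²≡32, 20²≡24, 21²≡18, 22²≡14, 23²≡12 (mod 47).
So the quadratic residues mod 47 are {1, 2, 3, 4, 6, 7, 8, 9, 12, 14, 16, 17, 18, 21, 24, 25, 27, 28, 32, 34, 36, 37, 42}.

1,2,3,4,6,7,8,9,12,14,16,17,18,21,24,25,27,28,32,34,36,37,42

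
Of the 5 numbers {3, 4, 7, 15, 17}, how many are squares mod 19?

3

(3/19) = -1 → non-residue.
(4/19) = +1 → QR.
(7/19) = +1 → QR.
(15/19) = -1 → non-residue.
(17/19) = +1 → QR.
Total quadratic residues among the 5: 3.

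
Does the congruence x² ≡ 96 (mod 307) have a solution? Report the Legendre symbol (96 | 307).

Euler's criterion: (96/307) ≡ 96^153 (mod 307).
96^2 ≡ 6 (mod 307)
96^4 ≡ 36 (mod 307)
96^8 ≡ 68 (mod 307)
96^16 ≡ 19 (mod 307)
96^32 ≡ 54 (mod 307)
96^64 ≡ 153 (mod 307)
96^128 ≡ 77 (mod 307)
96^153 = 96^(128+16+8+1) ≡ 1 (mod 307).
Result is 1, so (96/307) = 1.

1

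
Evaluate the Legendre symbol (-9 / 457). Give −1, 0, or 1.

Euler's criterion: (-9/457) ≡ 448^228 (mod 457).
448^2 ≡ 81 (mod 457)
448^4 ≡ 163 (mod 457)
448^8 ≡ 63 (mod 457)
448^16 ≡ 313 (mod 457)
448^32 ≡ 171 (mod 457)
448^64 ≡ 450 (mod 457)
448^128 ≡ 49 (mod 457)
448^228 = 448^(128+64+32+4) ≡ 1 (mod 457).
Result is 1, so (-9/457) = 1.

1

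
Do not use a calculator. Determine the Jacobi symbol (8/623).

1

Pull out 2^3: since 623 ≡ 7 (mod 8), (2/623) = +1, so (2/623)^3 = +1.
Reached (1/623) = 1. Collecting the sign flips along the way, the symbol is +1.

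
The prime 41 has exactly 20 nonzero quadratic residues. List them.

Square k = 1,…,20 (k and 41−k give the same square):
1²=1, 2²=4, 3²=9, 4²=16, 5²=25, 6²=36, 7²≡8, 8²≡23, 9²≡40, 10²≡18, 11²≡39, 12²≡21, 13²≡5, 14²≡32, 15²≡20, 16²≡10, 17²≡2, 18²≡37, 19²≡33, 20²≡31 (mod 41).
So the quadratic residues mod 41 are {1, 2, 4, 5, 8, 9, 10, 16, 18, 20, 21, 23, 25, 31, 32, 33, 36, 37, 39, 40}.

1, 2, 4, 5, 8, 9, 10, 16, 18, 20, 21, 23, 25, 31, 32, 33, 36, 37, 39, 40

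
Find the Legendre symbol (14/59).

-1

Pull out 2: since 59 ≡ 3 (mod 8), (2/59) = -1.
Reciprocity: 7 ≡ 3 and 59 ≡ 3 (mod 4), so (7/59) = −(59/7).
Reduce top mod 7: now compute (3/7).
Reciprocity: 3 ≡ 3 and 7 ≡ 3 (mod 4), so (3/7) = −(7/3).
Reduce top mod 3: now compute (1/3).
Reached (1/3) = 1. Collecting the sign flips along the way, the symbol is -1.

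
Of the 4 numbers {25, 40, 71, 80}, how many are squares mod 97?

(25/97) = +1 → QR.
(40/97) = -1 → non-residue.
(71/97) = -1 → non-residue.
(80/97) = -1 → non-residue.
Total quadratic residues among the 4: 1.

1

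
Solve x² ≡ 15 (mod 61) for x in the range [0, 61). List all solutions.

61 ≡ 1 (mod 4), so we find a root by search.
Trying successive values, 25² = 625 ≡ 15 (mod 61). The other root is 61 − 25 = 36.

25, 36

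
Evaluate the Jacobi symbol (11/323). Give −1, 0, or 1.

-1

Reciprocity: 11 ≡ 3 and 323 ≡ 3 (mod 4), so (11/323) = −(323/11).
Reduce top mod 11: now compute (4/11).
Pull out 2^2: since 11 ≡ 3 (mod 8), (2/11) = -1, so (2/11)^2 = +1.
Reached (1/11) = 1. Collecting the sign flips along the way, the symbol is -1.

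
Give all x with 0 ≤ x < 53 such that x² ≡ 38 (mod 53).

53 ≡ 1 (mod 4), so we find a root by search.
Trying successive values, 12² = 144 ≡ 38 (mod 53). The other root is 53 − 12 = 41.

12, 41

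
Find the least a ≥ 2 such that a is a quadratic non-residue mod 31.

3

(2/31) = +1, so 2 is a residue.
(3/31) = −1, so 3 is the smallest positive non-residue mod 31.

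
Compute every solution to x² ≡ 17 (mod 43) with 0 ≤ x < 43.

Since 43 ≡ 3 (mod 4), a square root of 17 is 17^((43+1)/4) = 17^11 mod 43.
Repeated squaring: 17^2≡31, 17^4≡15, 17^8≡10 (mod 43).
17^11 = 17^(8+2+1) ≡ 24 (mod 43).
Check: 24² = 576 ≡ 17 (mod 43). The two roots are 19 and 24.

19, 24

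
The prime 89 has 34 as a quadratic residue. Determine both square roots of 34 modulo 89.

89 ≡ 1 (mod 4), so we find a root by search.
Trying successive values, 37² = 1369 ≡ 34 (mod 89). The other root is 89 − 37 = 52.

37, 52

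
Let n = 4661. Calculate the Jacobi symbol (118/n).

Pull out 2: since 4661 ≡ 5 (mod 8), (2/4661) = -1.
Reciprocity: 59 ≡ 3 and 4661 ≡ 1 (mod 4), so (59/4661) = +(4661/59).
Reduce top mod 59: now compute (0/59).
Top reduces to 0: gcd > 1, so the symbol is 0.

0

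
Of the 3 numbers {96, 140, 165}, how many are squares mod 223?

0

(96/223) = -1 → non-residue.
(140/223) = -1 → non-residue.
(165/223) = -1 → non-residue.
Total quadratic residues among the 3: 0.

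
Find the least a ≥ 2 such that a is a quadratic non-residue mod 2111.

(2/2111) = +1, so 2 is a residue.
(3/2111) = +1, so 3 is a residue.
(4/2111) = +1, so 4 is a residue.
(5/2111) = +1, so 5 is a residue.
(6/2111) = +1, so 6 is a residue.
(7/2111) = −1, so 7 is the smallest positive non-residue mod 2111.

7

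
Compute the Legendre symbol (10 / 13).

Euler's criterion: (10/13) ≡ 10^6 (mod 13).
10^2 ≡ 9 (mod 13)
10^4 ≡ 3 (mod 13)
10^6 = 10^(4+2) ≡ 1 (mod 13).
Result is 1, so (10/13) = 1.

1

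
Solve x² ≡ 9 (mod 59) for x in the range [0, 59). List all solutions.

3, 56

Since 59 ≡ 3 (mod 4), a square root of 9 is 9^((59+1)/4) = 9^15 mod 59.
Repeated squaring: 9^2≡22, 9^4≡12, 9^8≡26 (mod 59).
9^15 = 9^(8+4+2+1) ≡ 3 (mod 59).
Check: 3² = 9 ≡ 9 (mod 59). The two roots are 3 and 56.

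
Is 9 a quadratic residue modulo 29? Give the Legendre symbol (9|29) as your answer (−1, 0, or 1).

1

Euler's criterion: (9/29) ≡ 9^14 (mod 29).
9^2 ≡ 23 (mod 29)
9^4 ≡ 7 (mod 29)
9^8 ≡ 20 (mod 29)
9^14 = 9^(8+4+2) ≡ 1 (mod 29).
Result is 1, so (9/29) = 1.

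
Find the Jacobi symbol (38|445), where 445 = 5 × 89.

Pull out 2: since 445 ≡ 5 (mod 8), (2/445) = -1.
Reciprocity: 19 ≡ 3 and 445 ≡ 1 (mod 4), so (19/445) = +(445/19).
Reduce top mod 19: now compute (8/19).
Pull out 2^3: since 19 ≡ 3 (mod 8), (2/19) = -1, so (2/19)^3 = -1.
Reached (1/19) = 1. Collecting the sign flips along the way, the symbol is +1.

1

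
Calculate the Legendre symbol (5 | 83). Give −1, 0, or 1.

-1

Euler's criterion: (5/83) ≡ 5^41 (mod 83).
5^2 ≡ 25 (mod 83)
5^4 ≡ 44 (mod 83)
5^8 ≡ 27 (mod 83)
5^16 ≡ 65 (mod 83)
5^32 ≡ 75 (mod 83)
5^41 = 5^(32+8+1) ≡ 82 (mod 83).
Result is 82 ≡ −1, so (5/83) = −1.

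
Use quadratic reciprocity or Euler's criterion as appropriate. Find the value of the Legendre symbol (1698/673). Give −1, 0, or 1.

-1

Euler's criterion: (1698/673) ≡ 352^336 (mod 673).
352^2 ≡ 72 (mod 673)
352^4 ≡ 473 (mod 673)
352^8 ≡ 293 (mod 673)
352^16 ≡ 378 (mod 673)
352^32 ≡ 208 (mod 673)
352^64 ≡ 192 (mod 673)
352^128 ≡ 522 (mod 673)
352^256 ≡ 592 (mod 673)
352^336 = 352^(256+64+16) ≡ 672 (mod 673).
Result is 672 ≡ −1, so (1698/673) = −1.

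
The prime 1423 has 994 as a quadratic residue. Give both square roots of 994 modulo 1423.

Since 1423 ≡ 3 (mod 4), a square root of 994 is 994^((1423+1)/4) = 994^356 mod 1423.
Repeated squaring: 994^2≡474, 994^4≡1265, 994^8≡773, 994^16≡1292, 994^32≡85, 994^64≡110, 994^128≡716, 994^256≡376 (mod 1423).
994^356 = 994^(256+64+32+4) ≡ 404 (mod 1423).
Check: 404² = 163216 ≡ 994 (mod 1423). The two roots are 404 and 1019.

404, 1019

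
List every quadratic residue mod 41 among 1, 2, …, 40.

Square k = 1,…,20 (k and 41−k give the same square):
1²=1, 2²=4, 3²=9, 4²=16, 5²=25, 6²=36, 7²≡8, 8²≡23, 9²≡40, 10²≡18, 11²≡39, 12²≡21, 13²≡5, 14²≡32, 15²≡20, 16²≡10, 17²≡2, 18²≡37, 19²≡33, 20²≡31 (mod 41).
So the quadratic residues mod 41 are {1, 2, 4, 5, 8, 9, 10, 16, 18, 20, 21, 23, 25, 31, 32, 33, 36, 37, 39, 40}.

1, 2, 4, 5, 8, 9, 10, 16, 18, 20, 21, 23, 25, 31, 32, 33, 36, 37, 39, 40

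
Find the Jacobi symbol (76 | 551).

0

Pull out 2^2: since 551 ≡ 7 (mod 8), (2/551) = +1, so (2/551)^2 = +1.
Reciprocity: 19 ≡ 3 and 551 ≡ 3 (mod 4), so (19/551) = −(551/19).
Reduce top mod 19: now compute (0/19).
Top reduces to 0: gcd > 1, so the symbol is 0.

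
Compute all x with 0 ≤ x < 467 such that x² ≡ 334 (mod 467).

Since 467 ≡ 3 (mod 4), a square root of 334 is 334^((467+1)/4) = 334^117 mod 467.
Repeated squaring: 334^2≡410, 334^4≡447, 334^8≡400, 334^16≡286, 334^32≡71, 334^64≡371 (mod 467).
334^117 = 334^(64+32+16+4+1) ≡ 411 (mod 467).
Check: 411² = 168921 ≡ 334 (mod 467). The two roots are 56 and 411.

56, 411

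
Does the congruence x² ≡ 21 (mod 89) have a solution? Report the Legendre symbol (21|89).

1

Reciprocity: 21 ≡ 1 and 89 ≡ 1 (mod 4), so (21/89) = +(89/21).
Reduce top mod 21: now compute (5/21).
Reciprocity: 5 ≡ 1 and 21 ≡ 1 (mod 4), so (5/21) = +(21/5).
Reduce top mod 5: now compute (1/5).
Reached (1/5) = 1. Collecting the sign flips along the way, the symbol is +1.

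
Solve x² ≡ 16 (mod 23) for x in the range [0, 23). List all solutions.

Since 23 ≡ 3 (mod 4), a square root of 16 is 16^((23+1)/4) = 16^6 mod 23.
Repeated squaring: 16^2≡3, 16^4≡9 (mod 23).
16^6 = 16^(4+2) ≡ 4 (mod 23).
Check: 4² = 16 ≡ 16 (mod 23). The two roots are 4 and 19.

4, 19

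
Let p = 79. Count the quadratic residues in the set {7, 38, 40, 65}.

(7/79) = -1 → non-residue.
(38/79) = +1 → QR.
(40/79) = +1 → QR.
(65/79) = +1 → QR.
Total quadratic residues among the 4: 3.

3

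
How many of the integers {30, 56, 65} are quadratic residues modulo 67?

2

(30/67) = -1 → non-residue.
(56/67) = +1 → QR.
(65/67) = +1 → QR.
Total quadratic residues among the 3: 2.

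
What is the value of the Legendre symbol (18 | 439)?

Euler's criterion: (18/439) ≡ 18^219 (mod 439).
18^2 ≡ 324 (mod 439)
18^4 ≡ 55 (mod 439)
18^8 ≡ 391 (mod 439)
18^16 ≡ 109 (mod 439)
18^32 ≡ 28 (mod 439)
18^64 ≡ 345 (mod 439)
18^128 ≡ 56 (mod 439)
18^219 = 18^(128+64+16+8+2+1) ≡ 1 (mod 439).
Result is 1, so (18/439) = 1.

1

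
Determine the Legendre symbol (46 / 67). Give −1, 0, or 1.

Pull out 2: since 67 ≡ 3 (mod 8), (2/67) = -1.
Reciprocity: 23 ≡ 3 and 67 ≡ 3 (mod 4), so (23/67) = −(67/23).
Reduce top mod 23: now compute (21/23).
Reciprocity: 21 ≡ 1 and 23 ≡ 3 (mod 4), so (21/23) = +(23/21).
Reduce top mod 21: now compute (2/21).
Pull out 2: since 21 ≡ 5 (mod 8), (2/21) = -1.
Reached (1/21) = 1. Collecting the sign flips along the way, the symbol is -1.

-1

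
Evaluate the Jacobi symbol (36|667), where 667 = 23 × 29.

1

Pull out 2^2: since 667 ≡ 3 (mod 8), (2/667) = -1, so (2/667)^2 = +1.
Reciprocity: 9 ≡ 1 and 667 ≡ 3 (mod 4), so (9/667) = +(667/9).
Reduce top mod 9: now compute (1/9).
Reached (1/9) = 1. Collecting the sign flips along the way, the symbol is +1.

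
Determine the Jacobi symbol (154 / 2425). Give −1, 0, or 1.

-1

Pull out 2: since 2425 ≡ 1 (mod 8), (2/2425) = +1.
Reciprocity: 77 ≡ 1 and 2425 ≡ 1 (mod 4), so (77/2425) = +(2425/77).
Reduce top mod 77: now compute (38/77).
Pull out 2: since 77 ≡ 5 (mod 8), (2/77) = -1.
Reciprocity: 19 ≡ 3 and 77 ≡ 1 (mod 4), so (19/77) = +(77/19).
Reduce top mod 19: now compute (1/19).
Reached (1/19) = 1. Collecting the sign flips along the way, the symbol is -1.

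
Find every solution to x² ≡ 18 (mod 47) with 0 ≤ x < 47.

Since 47 ≡ 3 (mod 4), a square root of 18 is 18^((47+1)/4) = 18^12 mod 47.
Repeated squaring: 18^2≡42, 18^4≡25, 18^8≡14 (mod 47).
18^12 = 18^(8+4) ≡ 21 (mod 47).
Check: 21² = 441 ≡ 18 (mod 47). The two roots are 21 and 26.

21, 26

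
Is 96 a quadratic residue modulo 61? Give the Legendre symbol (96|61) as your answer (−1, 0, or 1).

First reduce: 96 ≡ 35 (mod 61).
Reciprocity: 35 ≡ 3 and 61 ≡ 1 (mod 4), so (35/61) = +(61/35).
Reduce top mod 35: now compute (26/35).
Pull out 2: since 35 ≡ 3 (mod 8), (2/35) = -1.
Reciprocity: 13 ≡ 1 and 35 ≡ 3 (mod 4), so (13/35) = +(35/13).
Reduce top mod 13: now compute (9/13).
Reciprocity: 9 ≡ 1 and 13 ≡ 1 (mod 4), so (9/13) = +(13/9).
Reduce top mod 9: now compute (4/9).
Pull out 2^2: since 9 ≡ 1 (mod 8), (2/9) = +1, so (2/9)^2 = +1.
Reached (1/9) = 1. Collecting the sign flips along the way, the symbol is -1.

-1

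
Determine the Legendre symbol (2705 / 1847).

First reduce: 2705 ≡ 858 (mod 1847).
Pull out 2: since 1847 ≡ 7 (mod 8), (2/1847) = +1.
Reciprocity: 429 ≡ 1 and 1847 ≡ 3 (mod 4), so (429/1847) = +(1847/429).
Reduce top mod 429: now compute (131/429).
Reciprocity: 131 ≡ 3 and 429 ≡ 1 (mod 4), so (131/429) = +(429/131).
Reduce top mod 131: now compute (36/131).
Pull out 2^2: since 131 ≡ 3 (mod 8), (2/131) = -1, so (2/131)^2 = +1.
Reciprocity: 9 ≡ 1 and 131 ≡ 3 (mod 4), so (9/131) = +(131/9).
Reduce top mod 9: now compute (5/9).
Reciprocity: 5 ≡ 1 and 9 ≡ 1 (mod 4), so (5/9) = +(9/5).
Reduce top mod 5: now compute (4/5).
Pull out 2^2: since 5 ≡ 5 (mod 8), (2/5) = -1, so (2/5)^2 = +1.
Reached (1/5) = 1. Collecting the sign flips along the way, the symbol is +1.

1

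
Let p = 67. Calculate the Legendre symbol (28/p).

-1

Pull out 2^2: since 67 ≡ 3 (mod 8), (2/67) = -1, so (2/67)^2 = +1.
Reciprocity: 7 ≡ 3 and 67 ≡ 3 (mod 4), so (7/67) = −(67/7).
Reduce top mod 7: now compute (4/7).
Pull out 2^2: since 7 ≡ 7 (mod 8), (2/7) = +1, so (2/7)^2 = +1.
Reached (1/7) = 1. Collecting the sign flips along the way, the symbol is -1.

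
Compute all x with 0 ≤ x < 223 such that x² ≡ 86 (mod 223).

106, 117

Since 223 ≡ 3 (mod 4), a square root of 86 is 86^((223+1)/4) = 86^56 mod 223.
Repeated squaring: 86^2≡37, 86^4≡31, 86^8≡69, 86^16≡78, 86^32≡63 (mod 223).
86^56 = 86^(32+16+8) ≡ 106 (mod 223).
Check: 106² = 11236 ≡ 86 (mod 223). The two roots are 106 and 117.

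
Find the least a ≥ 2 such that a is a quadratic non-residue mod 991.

3

(2/991) = +1, so 2 is a residue.
(3/991) = −1, so 3 is the smallest positive non-residue mod 991.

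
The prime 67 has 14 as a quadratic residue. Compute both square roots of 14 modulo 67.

Since 67 ≡ 3 (mod 4), a square root of 14 is 14^((67+1)/4) = 14^17 mod 67.
Repeated squaring: 14^2≡62, 14^4≡25, 14^8≡22, 14^16≡15 (mod 67).
14^17 = 14^(16+1) ≡ 9 (mod 67).
Check: 9² = 81 ≡ 14 (mod 67). The two roots are 9 and 58.

9, 58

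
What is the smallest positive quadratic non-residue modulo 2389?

(2/2389) = −1, so 2 is the smallest positive non-residue mod 2389.

2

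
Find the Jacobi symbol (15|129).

Reciprocity: 15 ≡ 3 and 129 ≡ 1 (mod 4), so (15/129) = +(129/15).
Reduce top mod 15: now compute (9/15).
Reciprocity: 9 ≡ 1 and 15 ≡ 3 (mod 4), so (9/15) = +(15/9).
Reduce top mod 9: now compute (6/9).
Pull out 2: since 9 ≡ 1 (mod 8), (2/9) = +1.
Reciprocity: 3 ≡ 3 and 9 ≡ 1 (mod 4), so (3/9) = +(9/3).
Reduce top mod 3: now compute (0/3).
Top reduces to 0: gcd > 1, so the symbol is 0.

0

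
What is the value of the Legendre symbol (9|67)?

Euler's criterion: (9/67) ≡ 9^33 (mod 67).
9^2 ≡ 14 (mod 67)
9^4 ≡ 62 (mod 67)
9^8 ≡ 25 (mod 67)
9^16 ≡ 22 (mod 67)
9^32 ≡ 15 (mod 67)
9^33 = 9^(32+1) ≡ 1 (mod 67).
Result is 1, so (9/67) = 1.

1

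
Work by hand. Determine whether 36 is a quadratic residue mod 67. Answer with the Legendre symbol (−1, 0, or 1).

Pull out 2^2: since 67 ≡ 3 (mod 8), (2/67) = -1, so (2/67)^2 = +1.
Reciprocity: 9 ≡ 1 and 67 ≡ 3 (mod 4), so (9/67) = +(67/9).
Reduce top mod 9: now compute (4/9).
Pull out 2^2: since 9 ≡ 1 (mod 8), (2/9) = +1, so (2/9)^2 = +1.
Reached (1/9) = 1. Collecting the sign flips along the way, the symbol is +1.

1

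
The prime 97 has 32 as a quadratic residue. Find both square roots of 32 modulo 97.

41, 56

97 ≡ 1 (mod 4), so we find a root by search.
Trying successive values, 41² = 1681 ≡ 32 (mod 97). The other root is 97 − 41 = 56.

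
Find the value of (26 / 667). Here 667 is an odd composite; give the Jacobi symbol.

-1

Pull out 2: since 667 ≡ 3 (mod 8), (2/667) = -1.
Reciprocity: 13 ≡ 1 and 667 ≡ 3 (mod 4), so (13/667) = +(667/13).
Reduce top mod 13: now compute (4/13).
Pull out 2^2: since 13 ≡ 5 (mod 8), (2/13) = -1, so (2/13)^2 = +1.
Reached (1/13) = 1. Collecting the sign flips along the way, the symbol is -1.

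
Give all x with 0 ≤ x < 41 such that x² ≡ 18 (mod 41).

41 ≡ 1 (mod 4), so we find a root by search.
Trying successive values, 10² = 100 ≡ 18 (mod 41). The other root is 41 − 10 = 31.

10, 31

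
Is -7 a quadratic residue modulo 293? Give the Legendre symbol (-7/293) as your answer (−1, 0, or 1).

Euler's criterion: (-7/293) ≡ 286^146 (mod 293).
286^2 ≡ 49 (mod 293)
286^4 ≡ 57 (mod 293)
286^8 ≡ 26 (mod 293)
286^16 ≡ 90 (mod 293)
286^32 ≡ 189 (mod 293)
286^64 ≡ 268 (mod 293)
286^128 ≡ 39 (mod 293)
286^146 = 286^(128+16+2) ≡ 292 (mod 293).
Result is 292 ≡ −1, so (-7/293) = −1.

-1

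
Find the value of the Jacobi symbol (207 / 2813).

Reciprocity: 207 ≡ 3 and 2813 ≡ 1 (mod 4), so (207/2813) = +(2813/207).
Reduce top mod 207: now compute (122/207).
Pull out 2: since 207 ≡ 7 (mod 8), (2/207) = +1.
Reciprocity: 61 ≡ 1 and 207 ≡ 3 (mod 4), so (61/207) = +(207/61).
Reduce top mod 61: now compute (24/61).
Pull out 2^3: since 61 ≡ 5 (mod 8), (2/61) = -1, so (2/61)^3 = -1.
Reciprocity: 3 ≡ 3 and 61 ≡ 1 (mod 4), so (3/61) = +(61/3).
Reduce top mod 3: now compute (1/3).
Reached (1/3) = 1. Collecting the sign flips along the way, the symbol is -1.

-1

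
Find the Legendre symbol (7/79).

-1

Reciprocity: 7 ≡ 3 and 79 ≡ 3 (mod 4), so (7/79) = −(79/7).
Reduce top mod 7: now compute (2/7).
Pull out 2: since 7 ≡ 7 (mod 8), (2/7) = +1.
Reached (1/7) = 1. Collecting the sign flips along the way, the symbol is -1.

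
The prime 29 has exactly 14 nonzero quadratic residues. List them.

Square k = 1,…,14 (k and 29−k give the same square):
1²=1, 2²=4, 3²=9, 4²=16, 5²=25, 6²≡7, 7²≡20, 8²≡6, 9²≡23, 10²≡13, 11²≡5, 12²≡28, 13²≡24, 14²≡22 (mod 29).
So the quadratic residues mod 29 are {1, 4, 5, 6, 7, 9, 13, 16, 20, 22, 23, 24, 25, 28}.

1,4,5,6,7,9,13,16,20,22,23,24,25,28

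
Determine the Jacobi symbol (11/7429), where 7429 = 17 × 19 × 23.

1

Reciprocity: 11 ≡ 3 and 7429 ≡ 1 (mod 4), so (11/7429) = +(7429/11).
Reduce top mod 11: now compute (4/11).
Pull out 2^2: since 11 ≡ 3 (mod 8), (2/11) = -1, so (2/11)^2 = +1.
Reached (1/11) = 1. Collecting the sign flips along the way, the symbol is +1.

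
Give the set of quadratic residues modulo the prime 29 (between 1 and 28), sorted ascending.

1, 4, 5, 6, 7, 9, 13, 16, 20, 22, 23, 24, 25, 28

Square k = 1,…,14 (k and 29−k give the same square):
1²=1, 2²=4, 3²=9, 4²=16, 5²=25, 6²≡7, 7²≡20, 8²≡6, 9²≡23, 10²≡13, 11²≡5, 12²≡28, 13²≡24, 14²≡22 (mod 29).
So the quadratic residues mod 29 are {1, 4, 5, 6, 7, 9, 13, 16, 20, 22, 23, 24, 25, 28}.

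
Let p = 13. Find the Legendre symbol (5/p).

-1

Euler's criterion: (5/13) ≡ 5^6 (mod 13).
5^2 ≡ 12 (mod 13)
5^4 ≡ 1 (mod 13)
5^6 = 5^(4+2) ≡ 12 (mod 13).
Result is 12 ≡ −1, so (5/13) = −1.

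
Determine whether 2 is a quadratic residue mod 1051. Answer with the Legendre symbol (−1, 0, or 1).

Euler's criterion: (2/1051) ≡ 2^525 (mod 1051).
2^2 ≡ 4 (mod 1051)
2^4 ≡ 16 (mod 1051)
2^8 ≡ 256 (mod 1051)
2^16 ≡ 374 (mod 1051)
2^32 ≡ 93 (mod 1051)
2^64 ≡ 241 (mod 1051)
2^128 ≡ 276 (mod 1051)
2^256 ≡ 504 (mod 1051)
2^512 ≡ 725 (mod 1051)
2^525 = 2^(512+8+4+1) ≡ 1050 (mod 1051).
Result is 1050 ≡ −1, so (2/1051) = −1.

-1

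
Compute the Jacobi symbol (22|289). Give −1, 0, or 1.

Pull out 2: since 289 ≡ 1 (mod 8), (2/289) = +1.
Reciprocity: 11 ≡ 3 and 289 ≡ 1 (mod 4), so (11/289) = +(289/11).
Reduce top mod 11: now compute (3/11).
Reciprocity: 3 ≡ 3 and 11 ≡ 3 (mod 4), so (3/11) = −(11/3).
Reduce top mod 3: now compute (2/3).
Pull out 2: since 3 ≡ 3 (mod 8), (2/3) = -1.
Reached (1/3) = 1. Collecting the sign flips along the way, the symbol is +1.

1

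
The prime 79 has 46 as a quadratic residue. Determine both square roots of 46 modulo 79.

21, 58

Since 79 ≡ 3 (mod 4), a square root of 46 is 46^((79+1)/4) = 46^20 mod 79.
Repeated squaring: 46^2≡62, 46^4≡52, 46^8≡18, 46^16≡8 (mod 79).
46^20 = 46^(16+4) ≡ 21 (mod 79).
Check: 21² = 441 ≡ 46 (mod 79). The two roots are 21 and 58.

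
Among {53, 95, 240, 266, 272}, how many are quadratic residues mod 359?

3

(53/359) = -1 → non-residue.
(95/359) = -1 → non-residue.
(240/359) = +1 → QR.
(266/359) = +1 → QR.
(272/359) = +1 → QR.
Total quadratic residues among the 5: 3.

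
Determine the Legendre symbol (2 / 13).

-1

Pull out 2: since 13 ≡ 5 (mod 8), (2/13) = -1.
Reached (1/13) = 1. Collecting the sign flips along the way, the symbol is -1.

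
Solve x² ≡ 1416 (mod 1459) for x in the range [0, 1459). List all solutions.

278, 1181

Since 1459 ≡ 3 (mod 4), a square root of 1416 is 1416^((1459+1)/4) = 1416^365 mod 1459.
Repeated squaring: 1416^2≡390, 1416^4≡364, 1416^8≡1186, 1416^16≡120, 1416^32≡1269, 1416^64≡1084, 1416^128≡561, 1416^256≡1036 (mod 1459).
1416^365 = 1416^(256+64+32+8+4+1) ≡ 278 (mod 1459).
Check: 278² = 77284 ≡ 1416 (mod 1459). The two roots are 278 and 1181.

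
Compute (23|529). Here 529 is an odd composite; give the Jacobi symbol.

Reciprocity: 23 ≡ 3 and 529 ≡ 1 (mod 4), so (23/529) = +(529/23).
Reduce top mod 23: now compute (0/23).
Top reduces to 0: gcd > 1, so the symbol is 0.

0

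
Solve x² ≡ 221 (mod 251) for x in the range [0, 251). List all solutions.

Since 251 ≡ 3 (mod 4), a square root of 221 is 221^((251+1)/4) = 221^63 mod 251.
Repeated squaring: 221^2≡147, 221^4≡23, 221^8≡27, 221^16≡227, 221^32≡74 (mod 251).
221^63 = 221^(32+16+8+4+2+1) ≡ 35 (mod 251).
Check: 35² = 1225 ≡ 221 (mod 251). The two roots are 35 and 216.

35, 216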